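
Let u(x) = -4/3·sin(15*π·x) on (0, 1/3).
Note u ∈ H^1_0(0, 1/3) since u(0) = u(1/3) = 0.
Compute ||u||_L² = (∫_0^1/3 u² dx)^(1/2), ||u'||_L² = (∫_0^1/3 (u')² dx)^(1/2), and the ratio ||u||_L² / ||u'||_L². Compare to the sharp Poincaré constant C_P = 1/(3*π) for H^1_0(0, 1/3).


||u||_L² / ||u'||_L² = 1/(15*π) < C_P = 1/(3*π).

u(x) = -4/3·sin(15*π·x), so u'(x) = -20*π*cos(15*π*x).
Writing u(x) = A·sin(kπx/L) with A = -4/3 and k = 5, use ∫_0^L sin²(kπx/L) dx = L/2 and ∫_0^L cos²(kπx/L) dx = L/2.
u² = 16/9·sin²(15*π·x) and (u')² = 400*π^2·cos²(15*π·x), and each of sin², cos² integrates to L/2 = 1/6 over (0, 1/3).
∫_0^1/3 u² dx = 8/27, so ||u||_L² = 2*sqrt(6)/9.
∫_0^1/3 (u')² dx = 200*π^2/3, so ||u'||_L² = 10*sqrt(6)*π/3.
Ratio ||u||_L² / ||u'||_L² = 1/(15*π).
Sharp Poincaré constant on H^1_0(0, 1/3) is C_P = L/π = 1/(3*π), achieved by sin(3*π·x).
This is the k = 5 harmonic; the ratio L/(kπ) is strictly less than C_P = L/π, consistent with the sharp inequality ||u||_L² ≤ C_P ||u'||_L².


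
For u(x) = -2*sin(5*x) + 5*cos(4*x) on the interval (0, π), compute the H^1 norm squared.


||u||_{H^1(0,π)}^2 = -3400/9 + 529*π/2

u'(x) = -20*sin(4*x) - 10*cos(5*x).
Expand u² and (u')² and integrate term by term on (0, π), using: for integers n ≥ 1, ∫_0^π sin²(nx) dx = ∫_0^π cos²(nx) dx = π/2; for n ≠ n', ∫_0^π sin(nx)sin(n'x) dx = ∫_0^π cos(nx)cos(n'x) dx = 0; and by product-to-sum, ∫_0^π sin(nx)cos(n'x) dx = ½∫_0^π [sin((n+n')x) + sin((n−n')x)] dx, which is 0 when n+n' is even and 2n/(n²−n'²) when n+n' is odd (it need not vanish on (0, π)).
  u² squared terms: (-2)²·∫sin(5x)² dx = 4·π/2 = 2*π;  (5)²·∫cos(4x)² dx = 25·π/2 = 25*π/2.
  u² cross terms: 2·(-2)·(5)·∫sin(5x)·cos(4x) dx = -20·(10/9) = -200/9.
  So ∫_0^π u² dx = 2*π + 25*π/2 − 200/9 = -200/9 + 29*π/2.
  (u')² squared terms: (-20)²·∫sin(4x)² dx = 400·π/2 = 200*π;  (-10)²·∫cos(5x)² dx = 100·π/2 = 50*π.
  (u')² cross terms: 2·(-20)·(-10)·∫sin(4x)·cos(5x) dx = 400·(-8/9) = -3200/9.
  So ∫_0^π (u')² dx = 200*π + 50*π − 3200/9 = -3200/9 + 250*π.
||u||_{H^1}^2 = (-200/9 + 29*π/2) + (-3200/9 + 250*π) = -3400/9 + 529*π/2.


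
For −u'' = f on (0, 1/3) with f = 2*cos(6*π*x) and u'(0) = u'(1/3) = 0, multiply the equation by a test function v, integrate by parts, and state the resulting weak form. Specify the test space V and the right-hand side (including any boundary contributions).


V = H^1(0, 1/3) (no boundary constraint on v; u is determined up to an additive constant); weak form: ∫_0^1/3 u'v' dx = ∫_0^1/3 (2*cos(6*π*x)) v dx for all v ∈ V.

Multiply both sides by a test function v and integrate from 0 to 1/3:
  ∫_0^1/3 −u''(x) v(x) dx = ∫_0^1/3 f(x) v(x) dx.
Integrate the LHS by parts once:
  ∫_0^1/3 −u'' v dx = −[u'(x) v(x)]_0^1/3 + ∫_0^1/3 u'(x) v'(x) dx.
Thus ∫_0^1/3 u'(x) v'(x) dx = ∫_0^1/3 f(x) v(x) dx + [u'(x) v(x)]_0^1/3.
Choose V so that boundary terms are either known or forced to vanish.
u has homogeneous Neumann: u'(0) = u'(1/3) = 0. So [u' v]_0^1/3 = 0·v(1/3) − 0·v(0) = 0 for any v; take V = H^1(0, 1/3).
Weak formulation: find u (satisfying any essential BC) such that ∫_0^1/3 u'(x) v'(x) dx = ∫_0^1/3 f v dx for all v ∈ V (homogeneous Neumann, so boundary terms vanish).
Substituting f(x) = 2*cos(6*π*x), the right-hand side is ∫_0^1/3 (2*cos(6*π*x)) v dx.
Compatibility check (pure Neumann): taking v ≡ 1 ∈ V gives 0 = ∫_0^1/3 f dx + (0) − (0), i.e. ∫_0^1/3 f dx must equal u'(0) − u'(1/3) = 0. Indeed ∫_0^1/3 (2*cos(6*π*x)) dx = 0, so the data are compatible. The solution is then unique only up to an additive constant (fix it e.g. by requiring ∫_0^1/3 u dx = 0).


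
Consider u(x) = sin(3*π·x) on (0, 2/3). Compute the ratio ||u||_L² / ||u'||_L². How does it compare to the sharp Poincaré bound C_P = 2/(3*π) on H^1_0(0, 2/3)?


||u||_L² / ||u'||_L² = 1/(3*π) < C_P = 2/(3*π).

u(x) = sin(3*π·x), so u'(x) = 3*π*cos(3*π*x).
Writing u(x) = A·sin(kπx/L) with A = 1 and k = 2, use ∫_0^L sin²(kπx/L) dx = L/2 and ∫_0^L cos²(kπx/L) dx = L/2.
u² = 1·sin²(3*π·x) and (u')² = 9*π^2·cos²(3*π·x), and each of sin², cos² integrates to L/2 = 1/3 over (0, 2/3).
∫_0^2/3 u² dx = 1/3, so ||u||_L² = sqrt(3)/3.
∫_0^2/3 (u')² dx = 3*π^2, so ||u'||_L² = sqrt(3)*π.
Ratio ||u||_L² / ||u'||_L² = 1/(3*π).
Sharp Poincaré constant on H^1_0(0, 2/3) is C_P = L/π = 2/(3*π), achieved by sin(3*π/2·x).
This is the k = 2 harmonic; the ratio L/(kπ) is strictly less than C_P = L/π, consistent with the sharp inequality ||u||_L² ≤ C_P ||u'||_L².


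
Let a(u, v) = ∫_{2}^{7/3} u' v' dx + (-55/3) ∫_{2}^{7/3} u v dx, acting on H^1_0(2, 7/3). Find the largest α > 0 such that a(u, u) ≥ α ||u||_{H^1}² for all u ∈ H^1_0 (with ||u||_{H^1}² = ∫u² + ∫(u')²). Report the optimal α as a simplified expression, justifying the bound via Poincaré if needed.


α = (-55 + 27*π^2)/(3*(1 + 9*π^2))

Coercivity of a(·,·) on H^1_0(2, 7/3) means a(u, u) ≥ α ||u||_{H^1}² for every u ∈ H^1_0.
The interval has length L = 1/3, and Poincaré/coercivity depend only on L. Here a(u, u) = ∫(u')² + (-55/3)·∫u².
Here c = -55/3 < 0 with |c| < (π/L)² = 9*π^2, so coercivity still holds. The condition a(u,u) ≥ α||u||_{H^1}² reads (1−α)∫(u')² ≥ (α−c)∫u². Any admissible α is ≤ 1 (rapidly oscillating u have ∫u²/∫(u')² → 0), and α = 1 would force 0 ≥ (1−c)∫u², impossible since c < 1; so 1−α > 0. By the sharp Poincaré inequality on H^1_0 of an interval of length L, ∫(u')² ≥ (π/L)²∫u² with equality for the first sine mode sin(π(x−x₀)/L) (x₀ the left endpoint), so the inequality holds for all u iff (1−α)(π/L)² ≥ α − c, i.e. α ≤ ((π/L)² + c)/((π/L)² + 1) = (1 + c(L/π)²)/(1 + (L/π)²). (Direct route, valid since c ≤ 0: Poincaré gives c∫u² ≥ c(L/π)²∫(u')², so a(u,u) ≥ (1 + c(L/π)²)∫(u')², while ||u||_{H^1}² ≤ (1 + (L/π)²)∫(u')²; dividing yields the same α.) With (π/L)² = 9*π^2 and c = -55/3, the largest admissible constant is α = ((π/L)² + c)/((π/L)² + 1).
Simplifying, α = (-55 + 27*π^2)/(3*(1 + 9*π^2)).


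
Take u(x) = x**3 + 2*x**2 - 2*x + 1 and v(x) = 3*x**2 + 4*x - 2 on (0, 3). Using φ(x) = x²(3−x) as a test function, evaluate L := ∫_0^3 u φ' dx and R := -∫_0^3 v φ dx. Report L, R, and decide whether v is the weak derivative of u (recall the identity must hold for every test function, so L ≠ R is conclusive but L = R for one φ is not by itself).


LHS = -108, RHS = -108. Yes, v = u' weakly.

u(x) = x**3 + 2*x**2 - 2*x + 1, classical derivative u'(x) = 3*x**2 + 4*x - 2.
φ(x) = x²(3−x), so φ'(x) = 3*x*(2 - x).
Note φ(0) = φ(3) = 0, so the boundary term u·φ vanishes.
LHS = ∫_0^3 u(x) φ'(x) dx = ∫_0^3 (-3*x^5 + 18*x^3 - 15*x^2 + 6*x) dx. Term by term:
  ∫_0^3 -3*x^5 dx = -729/2;  ∫_0^3 18*x^3 dx = 729/2;  ∫_0^3 -15*x^2 dx = -135;
  ∫_0^3 6*x dx = 27.
Sum: -729/2 + 729/2 − 135 + 27 = -108.
So LHS = -108.
∫_0^3 v(x) φ(x) dx = ∫_0^3 (-3*x^5 + 5*x^4 + 14*x^3 - 6*x^2) dx. Term by term:
  ∫_0^3 -3*x^5 dx = -729/2;  ∫_0^3 5*x^4 dx = 243;  ∫_0^3 14*x^3 dx = 567/2;
  ∫_0^3 -6*x^2 dx = -54.
Sum: -729/2 + 243 + 567/2 − 54 = 108.
So RHS = -∫_0^3 v(x) φ(x) dx = -108.
LHS = RHS, so the identity holds for this test φ.
Moreover u is smooth here and v(x) = u'(x) = 3*x**2 + 4*x - 2 pointwise, so the identity holds for every test function. Hence v is the weak derivative of u.


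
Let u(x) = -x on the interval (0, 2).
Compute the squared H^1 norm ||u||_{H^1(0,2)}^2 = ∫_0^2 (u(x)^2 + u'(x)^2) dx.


||u||_{H^1}^2 = 14/3

The H^1 norm (squared) on an interval (0, L) is
  ||u||_{H^1}^2 = ∫_0^L u(x)^2 dx + ∫_0^L u'(x)^2 dx.
Compute u'(x) = -1.
Then u(x)^2 = x**2 and u'(x)^2 = 1.
Integrate each monomial from 0 to 2 using ∫_0^2 c·x^n dx = c·2^(n+1)/(n+1):
  ∫_0^2 u(x)^2 dx = ∫_0^2 (x^2) dx. Term by term:
    ∫_0^2 x^2 dx = 8/3.
  ∫_0^2 u'(x)^2 dx = ∫_0^2 (1) dx. Term by term:
    ∫_0^2 1 dx = 2.
Adding: ||u||_{H^1}^2 = 8/3 + 2 = 14/3.


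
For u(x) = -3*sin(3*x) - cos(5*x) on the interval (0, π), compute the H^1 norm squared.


||u||_{H^1(0,π)}^2 = 58*π

u'(x) = 5*sin(5*x) - 9*cos(3*x).
Expand u² and (u')² and integrate term by term on (0, π), using: for integers n ≥ 1, ∫_0^π sin²(nx) dx = ∫_0^π cos²(nx) dx = π/2; for n ≠ n', ∫_0^π sin(nx)sin(n'x) dx = ∫_0^π cos(nx)cos(n'x) dx = 0; and by product-to-sum, ∫_0^π sin(nx)cos(n'x) dx = ½∫_0^π [sin((n+n')x) + sin((n−n')x)] dx, which is 0 when n+n' is even and 2n/(n²−n'²) when n+n' is odd (it need not vanish on (0, π)).
  u² squared terms: (-1)²·∫cos(5x)² dx = 1·π/2 = π/2;  (-3)²·∫sin(3x)² dx = 9·π/2 = 9*π/2.
  u² cross terms: 2·(-1)·(-3)·∫cos(5x)·sin(3x) dx = 6·(0) = 0.
  So ∫_0^π u² dx = π/2 + 9*π/2 + 0 = 5*π.
  (u')² squared terms: (-9)²·∫cos(3x)² dx = 81·π/2 = 81*π/2;  (5)²·∫sin(5x)² dx = 25·π/2 = 25*π/2.
  (u')² cross terms: 2·(-9)·(5)·∫cos(3x)·sin(5x) dx = -90·(0) = 0.
  So ∫_0^π (u')² dx = 81*π/2 + 25*π/2 + 0 = 53*π.
||u||_{H^1}^2 = (5*π) + (53*π) = 58*π.


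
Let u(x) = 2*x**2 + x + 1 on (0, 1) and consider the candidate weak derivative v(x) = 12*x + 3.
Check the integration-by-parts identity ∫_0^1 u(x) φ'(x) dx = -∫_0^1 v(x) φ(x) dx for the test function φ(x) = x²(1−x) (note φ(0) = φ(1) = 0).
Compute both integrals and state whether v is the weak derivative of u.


LHS = -17/60, RHS = -17/20. No, v is not the weak derivative of u.

u(x) = 2*x**2 + x + 1, classical derivative u'(x) = 4*x + 1.
φ(x) = x²(1−x), so φ'(x) = x*(2 - 3*x).
Note φ(0) = φ(1) = 0, so the boundary term u·φ vanishes.
LHS = ∫_0^1 u(x) φ'(x) dx = ∫_0^1 (-6*x^4 + x^3 - x^2 + 2*x) dx. Term by term:
  ∫_0^1 -6*x^4 dx = -6/5;  ∫_0^1 x^3 dx = 1/4;  ∫_0^1 -x^2 dx = -1/3;
  ∫_0^1 2*x dx = 1.
Sum: -6/5 + 1/4 − 1/3 + 1 = -17/60.
So LHS = -17/60.
∫_0^1 v(x) φ(x) dx = ∫_0^1 (-12*x^4 + 9*x^3 + 3*x^2) dx. Term by term:
  ∫_0^1 -12*x^4 dx = -12/5;  ∫_0^1 9*x^3 dx = 9/4;  ∫_0^1 3*x^2 dx = 1.
Sum: -12/5 + 9/4 + 1 = 17/20.
So RHS = -∫_0^1 v(x) φ(x) dx = -17/20.
LHS − RHS = 17/30 ≠ 0, so the identity fails.
(For a valid weak derivative the identity must hold for EVERY test function, in particular this one. The failure shows v is NOT the weak derivative of u.)
Correct weak derivative would be u'(x) = 4*x + 1.


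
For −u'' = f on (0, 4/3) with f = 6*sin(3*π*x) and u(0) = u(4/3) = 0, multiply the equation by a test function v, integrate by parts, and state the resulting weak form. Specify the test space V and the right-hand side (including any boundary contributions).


V = H^1_0(0, 4/3) (so v(0) = v(4/3) = 0); weak form: ∫_0^4/3 u'v' dx = ∫_0^4/3 (6*sin(3*π*x)) v dx for all v ∈ V.

Multiply both sides by a test function v and integrate from 0 to 4/3:
  ∫_0^4/3 −u''(x) v(x) dx = ∫_0^4/3 f(x) v(x) dx.
Integrate the LHS by parts once:
  ∫_0^4/3 −u'' v dx = −[u'(x) v(x)]_0^4/3 + ∫_0^4/3 u'(x) v'(x) dx.
Thus ∫_0^4/3 u'(x) v'(x) dx = ∫_0^4/3 f(x) v(x) dx + [u'(x) v(x)]_0^4/3.
Choose V so that boundary terms are either known or forced to vanish.
u is Dirichlet: u(0) = u(4/3) = 0. Let V = H^1_0(0, 4/3); then v(0) = v(4/3) = 0, and [u' v]_0^4/3 = 0.
Weak formulation: find u (satisfying any essential BC) such that ∫_0^4/3 u'(x) v'(x) dx = ∫_0^4/3 f v dx for all v ∈ V.
Substituting f(x) = 6*sin(3*π*x), the right-hand side is ∫_0^4/3 (6*sin(3*π*x)) v dx.


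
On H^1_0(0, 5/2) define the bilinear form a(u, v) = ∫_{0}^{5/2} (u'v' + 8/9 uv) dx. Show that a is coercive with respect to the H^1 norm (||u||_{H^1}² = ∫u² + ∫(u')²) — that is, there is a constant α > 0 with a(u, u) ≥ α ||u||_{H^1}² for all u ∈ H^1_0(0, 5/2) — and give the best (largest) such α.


α = 4*(50 + 9*π^2)/(9*(25 + 4*π^2))

Coercivity of a(·,·) on H^1_0(0, 5/2) means a(u, u) ≥ α ||u||_{H^1}² for every u ∈ H^1_0.
The interval has length L = 5/2, and Poincaré/coercivity depend only on L. Here a(u, u) = ∫(u')² + (8/9)·∫u².
Here 0 < c = 8/9 < 1. The condition a(u,u) ≥ α||u||_{H^1}² reads (1−α)∫(u')² ≥ (α−c)∫u². Any admissible α is ≤ 1 (rapidly oscillating u have ∫u²/∫(u')² → 0), and α = 1 would force 0 ≥ (1−c)∫u², impossible since c < 1; so 1−α > 0. By the sharp Poincaré inequality on H^1_0 of an interval of length L, ∫(u')² ≥ (π/L)²∫u² with equality for the first sine mode sin(π(x−x₀)/L) (x₀ the left endpoint), so the inequality holds for all u iff (1−α)(π/L)² ≥ α − c, i.e. α ≤ ((π/L)² + c)/((π/L)² + 1) = (1 + c(L/π)²)/(1 + (L/π)²). With (π/L)² = 4*π^2/25 and c = 8/9, the largest admissible constant is α = ((π/L)² + c)/((π/L)² + 1).
Simplifying, α = 4*(50 + 9*π^2)/(9*(25 + 4*π^2)).


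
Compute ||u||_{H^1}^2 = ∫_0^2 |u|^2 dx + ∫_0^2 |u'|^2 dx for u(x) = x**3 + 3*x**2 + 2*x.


||u||_{H^1}^2 = 64024/105

The H^1 norm (squared) on an interval (0, L) is
  ||u||_{H^1}^2 = ∫_0^L u(x)^2 dx + ∫_0^L u'(x)^2 dx.
Compute u'(x) = 3*x**2 + 6*x + 2.
Then u(x)^2 = x**6 + 6*x**5 + 13*x**4 + 12*x**3 + 4*x**2 and u'(x)^2 = 9*x**4 + 36*x**3 + 48*x**2 + 24*x + 4.
Integrate each monomial from 0 to 2 using ∫_0^2 c·x^n dx = c·2^(n+1)/(n+1):
  ∫_0^2 u(x)^2 dx = ∫_0^2 (x^6 + 6*x^5 + 13*x^4 + 12*x^3 + 4*x^2) dx. Term by term:
    ∫_0^2 x^6 dx = 128/7;  ∫_0^2 6*x^5 dx = 64;  ∫_0^2 13*x^4 dx = 416/5;
    ∫_0^2 12*x^3 dx = 48;  ∫_0^2 4*x^2 dx = 32/3.
  Sum: 128/7 + 64 + 416/5 + 48 + 32/3 = 23536/105.
  ∫_0^2 u'(x)^2 dx = ∫_0^2 (9*x^4 + 36*x^3 + 48*x^2 + 24*x + 4) dx. Term by term:
    ∫_0^2 9*x^4 dx = 288/5;  ∫_0^2 36*x^3 dx = 144;  ∫_0^2 48*x^2 dx = 128;
    ∫_0^2 24*x dx = 48;  ∫_0^2 4 dx = 8.
  Sum: 288/5 + 144 + 128 + 48 + 8 = 1928/5.
Adding: ||u||_{H^1}^2 = 23536/105 + 1928/5 = 64024/105.


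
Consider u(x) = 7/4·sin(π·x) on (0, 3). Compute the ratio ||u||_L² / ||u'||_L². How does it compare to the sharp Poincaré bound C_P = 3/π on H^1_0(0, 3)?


||u||_L² / ||u'||_L² = 1/π < C_P = 3/π.

u(x) = 7/4·sin(π·x), so u'(x) = 7*π*cos(π*x)/4.
Writing u(x) = A·sin(kπx/L) with A = 7/4 and k = 3, use ∫_0^L sin²(kπx/L) dx = L/2 and ∫_0^L cos²(kπx/L) dx = L/2.
u² = 49/16·sin²(π·x) and (u')² = 49*π^2/16·cos²(π·x), and each of sin², cos² integrates to L/2 = 3/2 over (0, 3).
∫_0^3 u² dx = 147/32, so ||u||_L² = 7*sqrt(6)/8.
∫_0^3 (u')² dx = 147*π^2/32, so ||u'||_L² = 7*sqrt(6)*π/8.
Ratio ||u||_L² / ||u'||_L² = 1/π.
Sharp Poincaré constant on H^1_0(0, 3) is C_P = L/π = 3/π, achieved by sin(π/3·x).
This is the k = 3 harmonic; the ratio L/(kπ) is strictly less than C_P = L/π, consistent with the sharp inequality ||u||_L² ≤ C_P ||u'||_L².


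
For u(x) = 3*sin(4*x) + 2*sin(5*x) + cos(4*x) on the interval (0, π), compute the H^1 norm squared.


||u||_{H^1(0,π)}^2 = 680/9 + 137*π

u'(x) = -4*sin(4*x) + 12*cos(4*x) + 10*cos(5*x).
Expand u² and (u')² and integrate term by term on (0, π), using: for integers n ≥ 1, ∫_0^π sin²(nx) dx = ∫_0^π cos²(nx) dx = π/2; for n ≠ n', ∫_0^π sin(nx)sin(n'x) dx = ∫_0^π cos(nx)cos(n'x) dx = 0; and by product-to-sum, ∫_0^π sin(nx)cos(n'x) dx = ½∫_0^π [sin((n+n')x) + sin((n−n')x)] dx, which is 0 when n+n' is even and 2n/(n²−n'²) when n+n' is odd (it need not vanish on (0, π)).
  u² squared terms: (2)²·∫sin(5x)² dx = 4·π/2 = 2*π;  (3)²·∫sin(4x)² dx = 9·π/2 = 9*π/2;  (1)²·∫cos(4x)² dx = 1·π/2 = π/2.
  u² cross terms: 2·(2)·(3)·∫sin(5x)·sin(4x) dx = 12·(0) = 0;  2·(2)·(1)·∫sin(5x)·cos(4x) dx = 4·(10/9) = 40/9;  2·(3)·(1)·∫sin(4x)·cos(4x) dx = 6·(0) = 0.
  So ∫_0^π u² dx = 2*π + 9*π/2 + π/2 + 0 + 40/9 + 0 = 40/9 + 7*π.
  (u')² squared terms: (-4)²·∫sin(4x)² dx = 16·π/2 = 8*π;  (10)²·∫cos(5x)² dx = 100·π/2 = 50*π;  (12)²·∫cos(4x)² dx = 144·π/2 = 72*π.
  (u')² cross terms: 2·(-4)·(10)·∫sin(4x)·cos(5x) dx = -80·(-8/9) = 640/9;  2·(-4)·(12)·∫sin(4x)·cos(4x) dx = -96·(0) = 0;  2·(10)·(12)·∫cos(5x)·cos(4x) dx = 240·(0) = 0.
  So ∫_0^π (u')² dx = 8*π + 50*π + 72*π + 640/9 + 0 + 0 = 640/9 + 130*π.
||u||_{H^1}^2 = (40/9 + 7*π) + (640/9 + 130*π) = 680/9 + 137*π.


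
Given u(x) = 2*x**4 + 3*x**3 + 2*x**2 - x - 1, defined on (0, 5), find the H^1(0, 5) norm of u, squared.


||u||_{H^1}^2 = 179400905/63

The H^1 norm (squared) on an interval (0, L) is
  ||u||_{H^1}^2 = ∫_0^L u(x)^2 dx + ∫_0^L u'(x)^2 dx.
Compute u'(x) = 8*x**3 + 9*x**2 + 4*x - 1.
Then u(x)^2 = 4*x**8 + 12*x**7 + 17*x**6 + 8*x**5 - 6*x**4 - 10*x**3 - 3*x**2 + 2*x + 1 and u'(x)^2 = 64*x**6 + 144*x**5 + 145*x**4 + 56*x**3 - 2*x**2 - 8*x + 1.
Integrate each monomial from 0 to 5 using ∫_0^5 c·x^n dx = c·5^(n+1)/(n+1):
  ∫_0^5 u(x)^2 dx = ∫_0^5 (4*x^8 + 12*x^7 + 17*x^6 + 8*x^5 - 6*x^4 - 10*x^3 - 3*x^2 + 2*x + 1) dx. Term by term:
    ∫_0^5 4*x^8 dx = 7812500/9;  ∫_0^5 12*x^7 dx = 1171875/2;  ∫_0^5 17*x^6 dx = 1328125/7;
    ∫_0^5 8*x^5 dx = 62500/3;  ∫_0^5 -6*x^4 dx = -3750;  ∫_0^5 -10*x^3 dx = -3125/2;
    ∫_0^5 -3*x^2 dx = -125;  ∫_0^5 2*x dx = 25;  ∫_0^5 1 dx = 5.
  Sum: 7812500/9 + 1171875/2 + 1328125/7 + 62500/3 − 3750 − 3125/2 − 125 + 25 + 5 = 104526515/63.
  ∫_0^5 u'(x)^2 dx = ∫_0^5 (64*x^6 + 144*x^5 + 145*x^4 + 56*x^3 - 2*x^2 - 8*x + 1) dx. Term by term:
    ∫_0^5 64*x^6 dx = 5000000/7;  ∫_0^5 144*x^5 dx = 375000;  ∫_0^5 145*x^4 dx = 90625;
    ∫_0^5 56*x^3 dx = 8750;  ∫_0^5 -2*x^2 dx = -250/3;  ∫_0^5 -8*x dx = -100;
    ∫_0^5 1 dx = 5.
  Sum: 5000000/7 + 375000 + 90625 + 8750 − 250/3 − 100 + 5 = 24958130/21.
Adding: ||u||_{H^1}^2 = 104526515/63 + 24958130/21 = 179400905/63.


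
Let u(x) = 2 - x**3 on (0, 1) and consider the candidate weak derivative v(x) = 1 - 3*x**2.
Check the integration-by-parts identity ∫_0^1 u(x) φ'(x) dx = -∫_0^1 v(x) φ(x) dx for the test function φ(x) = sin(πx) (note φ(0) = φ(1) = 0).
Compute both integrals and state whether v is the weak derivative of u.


LHS = -12/π^3 + 3/π, RHS = (-12 + π^2)/π^3. No, v is not the weak derivative of u.

u(x) = 2 - x**3, classical derivative u'(x) = -3*x**2.
φ(x) = sin(πx), so φ'(x) = π*cos(π*x).
Note φ(0) = φ(1) = 0, so the boundary term u·φ vanishes.
LHS = ∫_0^1 u(x) φ'(x) dx = ∫_0^1 (-π*x^3*cos(π*x) + 2*π*cos(π*x)) dx. Term by term:
  ∫_0^1 2*π*cos(π*x) dx = 0;  ∫_0^1 -π*x^3*cos(π*x) dx = -12/π^3 + 3/π.
Sum: 0 + -12/π^3 + 3/π = -12/π^3 + 3/π.
So LHS = -12/π^3 + 3/π.
∫_0^1 v(x) φ(x) dx = ∫_0^1 (-3*x^2*sin(π*x) + sin(π*x)) dx. Term by term:
  ∫_0^1 -3*x^2*sin(π*x) dx = -3/π + 12/π^3;  ∫_0^1 sin(π*x) dx = 2/π.
Sum: -3/π + 12/π^3 + 2/π = (12 - π^2)/π^3.
So RHS = -∫_0^1 v(x) φ(x) dx = (-12 + π^2)/π^3.
LHS − RHS = 2/π ≠ 0, so the identity fails.
(For a valid weak derivative the identity must hold for EVERY test function, in particular this one. The failure shows v is NOT the weak derivative of u.)
Correct weak derivative would be u'(x) = -3*x**2.


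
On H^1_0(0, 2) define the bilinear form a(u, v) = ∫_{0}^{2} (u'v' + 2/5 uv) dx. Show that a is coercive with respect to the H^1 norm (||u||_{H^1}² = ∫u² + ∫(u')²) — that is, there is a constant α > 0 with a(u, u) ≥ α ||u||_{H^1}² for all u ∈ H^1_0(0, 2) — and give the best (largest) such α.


α = (8/5 + π^2)/(4 + π^2)

Coercivity of a(·,·) on H^1_0(0, 2) means a(u, u) ≥ α ||u||_{H^1}² for every u ∈ H^1_0.
The interval has length L = 2, and Poincaré/coercivity depend only on L. Here a(u, u) = ∫(u')² + (2/5)·∫u².
Here 0 < c = 2/5 < 1. The condition a(u,u) ≥ α||u||_{H^1}² reads (1−α)∫(u')² ≥ (α−c)∫u². Any admissible α is ≤ 1 (rapidly oscillating u have ∫u²/∫(u')² → 0), and α = 1 would force 0 ≥ (1−c)∫u², impossible since c < 1; so 1−α > 0. By the sharp Poincaré inequality on H^1_0 of an interval of length L, ∫(u')² ≥ (π/L)²∫u² with equality for the first sine mode sin(π(x−x₀)/L) (x₀ the left endpoint), so the inequality holds for all u iff (1−α)(π/L)² ≥ α − c, i.e. α ≤ ((π/L)² + c)/((π/L)² + 1) = (1 + c(L/π)²)/(1 + (L/π)²). With (π/L)² = π^2/4 and c = 2/5, the largest admissible constant is α = ((π/L)² + c)/((π/L)² + 1).
Simplifying, α = (8/5 + π^2)/(4 + π^2).


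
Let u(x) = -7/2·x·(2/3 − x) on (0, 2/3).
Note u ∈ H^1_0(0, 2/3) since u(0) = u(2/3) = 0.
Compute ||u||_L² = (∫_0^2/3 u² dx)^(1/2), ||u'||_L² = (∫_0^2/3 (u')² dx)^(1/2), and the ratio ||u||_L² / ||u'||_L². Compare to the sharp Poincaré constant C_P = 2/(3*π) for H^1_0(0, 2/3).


||u||_L² / ||u'||_L² = sqrt(10)/15 < C_P = 2/(3*π).

u(x) = -7/2·x·(2/3 − x), so u'(x) = 7*x - 7/3.
u(x) = -7/2·x·(2/3 − x) vanishes at x = 0 and x = 2/3, so u ∈ H^1_0(0, 2/3). Differentiate via the product rule and integrate the resulting polynomials term by term.
  ∫_0^2/3 u² dx = ∫_0^2/3 (49*x^4/4 - 49*x^3/3 + 49*x^2/9) dx. Term by term:
    ∫_0^2/3 49*x^4/4 dx = 392/1215;  ∫_0^2/3 -49*x^3/3 dx = -196/243;  ∫_0^2/3 49*x^2/9 dx = 392/729.
  Sum: 392/1215 − 196/243 + 392/729 = 196/3645.
  ∫_0^2/3 (u')² dx = ∫_0^2/3 (49*x^2 - 98*x/3 + 49/9) dx. Term by term:
    ∫_0^2/3 49*x^2 dx = 392/81;  ∫_0^2/3 -98*x/3 dx = -196/27;  ∫_0^2/3 49/9 dx = 98/27.
  Sum: 392/81 − 196/27 + 98/27 = 98/81.
∫_0^2/3 u² dx = 196/3645, so ||u||_L² = 14*sqrt(5)/135.
∫_0^2/3 (u')² dx = 98/81, so ||u'||_L² = 7*sqrt(2)/9.
Ratio ||u||_L² / ||u'||_L² = sqrt(10)/15.
Sharp Poincaré constant on H^1_0(0, 2/3) is C_P = L/π = 2/(3*π), achieved by sin(3*π/2·x).
A polynomial bump cannot attain the sharp Poincaré constant (only the first sine eigenfunction does), so the ratio is strictly less than C_P, consistent with ||u||_L² ≤ C_P ||u'||_L².


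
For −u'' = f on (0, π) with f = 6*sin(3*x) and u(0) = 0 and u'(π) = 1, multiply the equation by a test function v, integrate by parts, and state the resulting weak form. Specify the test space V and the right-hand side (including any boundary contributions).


V = {v ∈ H^1(0, π) : v(0) = 0} (test functions vanish at x = 0 where u is specified); weak form: ∫_0^π u'v' dx = ∫_0^π (6*sin(3*x)) v dx + v(π) for all v ∈ V.

Multiply both sides by a test function v and integrate from 0 to π:
  ∫_0^π −u''(x) v(x) dx = ∫_0^π f(x) v(x) dx.
Integrate the LHS by parts once:
  ∫_0^π −u'' v dx = −[u'(x) v(x)]_0^π + ∫_0^π u'(x) v'(x) dx.
Thus ∫_0^π u'(x) v'(x) dx = ∫_0^π f(x) v(x) dx + [u'(x) v(x)]_0^π.
Choose V so that boundary terms are either known or forced to vanish.
Mixed BC: u(0) = 0 (Dirichlet) and u'(π) = 1 (Neumann). Define V = {v ∈ H^1(0, π) : v(0) = 0}. Then [u' v]_0^π = u'(π)·v(π) − u'(0)·0 = v(π).
Weak formulation: find u (satisfying any essential BC) such that ∫_0^π u'(x) v'(x) dx = ∫_0^π f v dx + v(π) for all v ∈ V (Dirichlet at 0 absorbed into V; Neumann datum at x = π contributes the boundary term).
Substituting f(x) = 6*sin(3*x), the right-hand side is ∫_0^π (6*sin(3*x)) v dx + v(π).


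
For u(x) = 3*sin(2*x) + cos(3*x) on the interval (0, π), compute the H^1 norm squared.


||u||_{H^1(0,π)}^2 = -48 + 55*π/2

u'(x) = -3*sin(3*x) + 6*cos(2*x).
Expand u² and (u')² and integrate term by term on (0, π), using: for integers n ≥ 1, ∫_0^π sin²(nx) dx = ∫_0^π cos²(nx) dx = π/2; for n ≠ n', ∫_0^π sin(nx)sin(n'x) dx = ∫_0^π cos(nx)cos(n'x) dx = 0; and by product-to-sum, ∫_0^π sin(nx)cos(n'x) dx = ½∫_0^π [sin((n+n')x) + sin((n−n')x)] dx, which is 0 when n+n' is even and 2n/(n²−n'²) when n+n' is odd (it need not vanish on (0, π)).
  u² squared terms: (3)²·∫sin(2x)² dx = 9·π/2 = 9*π/2;  (1)²·∫cos(3x)² dx = 1·π/2 = π/2.
  u² cross terms: 2·(3)·(1)·∫sin(2x)·cos(3x) dx = 6·(-4/5) = -24/5.
  So ∫_0^π u² dx = 9*π/2 + π/2 − 24/5 = -24/5 + 5*π.
  (u')² squared terms: (-3)²·∫sin(3x)² dx = 9·π/2 = 9*π/2;  (6)²·∫cos(2x)² dx = 36·π/2 = 18*π.
  (u')² cross terms: 2·(-3)·(6)·∫sin(3x)·cos(2x) dx = -36·(6/5) = -216/5.
  So ∫_0^π (u')² dx = 9*π/2 + 18*π − 216/5 = -216/5 + 45*π/2.
||u||_{H^1}^2 = (-24/5 + 5*π) + (-216/5 + 45*π/2) = -48 + 55*π/2.


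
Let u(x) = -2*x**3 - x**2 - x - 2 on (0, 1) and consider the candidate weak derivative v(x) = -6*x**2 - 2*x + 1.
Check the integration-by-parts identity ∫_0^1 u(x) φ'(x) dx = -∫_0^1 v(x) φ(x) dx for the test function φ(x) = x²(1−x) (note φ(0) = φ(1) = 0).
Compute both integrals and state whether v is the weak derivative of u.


LHS = 23/60, RHS = 13/60. No, v is not the weak derivative of u.

u(x) = -2*x**3 - x**2 - x - 2, classical derivative u'(x) = -6*x**2 - 2*x - 1.
φ(x) = x²(1−x), so φ'(x) = x*(2 - 3*x).
Note φ(0) = φ(1) = 0, so the boundary term u·φ vanishes.
LHS = ∫_0^1 u(x) φ'(x) dx = ∫_0^1 (6*x^5 - x^4 + x^3 + 4*x^2 - 4*x) dx. Term by term:
  ∫_0^1 6*x^5 dx = 1;  ∫_0^1 -x^4 dx = -1/5;  ∫_0^1 x^3 dx = 1/4;
  ∫_0^1 4*x^2 dx = 4/3;  ∫_0^1 -4*x dx = -2.
Sum: 1 − 1/5 + 1/4 + 4/3 − 2 = 23/60.
So LHS = 23/60.
∫_0^1 v(x) φ(x) dx = ∫_0^1 (6*x^5 - 4*x^4 - 3*x^3 + x^2) dx. Term by term:
  ∫_0^1 6*x^5 dx = 1;  ∫_0^1 -4*x^4 dx = -4/5;  ∫_0^1 -3*x^3 dx = -3/4;
  ∫_0^1 x^2 dx = 1/3.
Sum: 1 − 4/5 − 3/4 + 1/3 = -13/60.
So RHS = -∫_0^1 v(x) φ(x) dx = 13/60.
LHS − RHS = 1/6 ≠ 0, so the identity fails.
(For a valid weak derivative the identity must hold for EVERY test function, in particular this one. The failure shows v is NOT the weak derivative of u.)
Correct weak derivative would be u'(x) = -6*x**2 - 2*x - 1.


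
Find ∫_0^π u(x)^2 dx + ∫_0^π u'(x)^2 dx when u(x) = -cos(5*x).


||u||_{H^1(0,π)}^2 = 13*π

u'(x) = 5*sin(5*x).
Expand u² and (u')² and integrate term by term on (0, π), using: for integers n ≥ 1, ∫_0^π sin²(nx) dx = ∫_0^π cos²(nx) dx = π/2; for n ≠ n', ∫_0^π sin(nx)sin(n'x) dx = ∫_0^π cos(nx)cos(n'x) dx = 0; and by product-to-sum, ∫_0^π sin(nx)cos(n'x) dx = ½∫_0^π [sin((n+n')x) + sin((n−n')x)] dx, which is 0 when n+n' is even and 2n/(n²−n'²) when n+n' is odd (it need not vanish on (0, π)).
  u² squared terms: (-1)²·∫cos(5x)² dx = 1·π/2 = π/2.
  So ∫_0^π u² dx = π/2.
  (u')² squared terms: (5)²·∫sin(5x)² dx = 25·π/2 = 25*π/2.
  So ∫_0^π (u')² dx = 25*π/2.
||u||_{H^1}^2 = (π/2) + (25*π/2) = 13*π.


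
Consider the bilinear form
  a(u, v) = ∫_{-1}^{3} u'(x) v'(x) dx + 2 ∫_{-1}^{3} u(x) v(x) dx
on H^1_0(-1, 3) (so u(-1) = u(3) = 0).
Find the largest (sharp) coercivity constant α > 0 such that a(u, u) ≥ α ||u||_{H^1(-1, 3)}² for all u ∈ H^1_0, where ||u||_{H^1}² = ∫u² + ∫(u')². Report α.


α = 1

Coercivity of a(·,·) on H^1_0(-1, 3) means a(u, u) ≥ α ||u||_{H^1}² for every u ∈ H^1_0.
The interval has length L = 4, and Poincaré/coercivity depend only on L. Here a(u, u) = ∫(u')² + (2)·∫u².
Here c = 2 ≥ 1, so a(u,u) = ∫(u')² + c∫u² ≥ ∫(u')² + ∫u² = ||u||_{H^1}², i.e. α = 1 works. No larger α is possible: a(u,u) ≥ α||u||_{H^1}² means (1−α)∫(u')² ≥ (α−c)∫u², and for the modes u_n = sin(nπ(x−x₀)/L) (x₀ the left endpoint) one has ∫u_n²/∫(u_n')² = (L/(nπ))² → 0, so a(u_n,u_n)/||u_n||_{H^1}² → 1. Hence the optimal constant is α = 1.
Therefore α = 1.


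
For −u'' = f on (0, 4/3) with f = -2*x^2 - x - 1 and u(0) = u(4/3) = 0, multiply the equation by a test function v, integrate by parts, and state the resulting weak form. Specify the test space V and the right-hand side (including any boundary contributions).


V = H^1_0(0, 4/3) (so v(0) = v(4/3) = 0); weak form: ∫_0^4/3 u'v' dx = ∫_0^4/3 (-2*x^2 - x - 1) v dx for all v ∈ V.

Multiply both sides by a test function v and integrate from 0 to 4/3:
  ∫_0^4/3 −u''(x) v(x) dx = ∫_0^4/3 f(x) v(x) dx.
Integrate the LHS by parts once:
  ∫_0^4/3 −u'' v dx = −[u'(x) v(x)]_0^4/3 + ∫_0^4/3 u'(x) v'(x) dx.
Thus ∫_0^4/3 u'(x) v'(x) dx = ∫_0^4/3 f(x) v(x) dx + [u'(x) v(x)]_0^4/3.
Choose V so that boundary terms are either known or forced to vanish.
u is Dirichlet: u(0) = u(4/3) = 0. Let V = H^1_0(0, 4/3); then v(0) = v(4/3) = 0, and [u' v]_0^4/3 = 0.
Weak formulation: find u (satisfying any essential BC) such that ∫_0^4/3 u'(x) v'(x) dx = ∫_0^4/3 f v dx for all v ∈ V.
Substituting f(x) = -2*x^2 - x - 1, the right-hand side is ∫_0^4/3 (-2*x^2 - x - 1) v dx.


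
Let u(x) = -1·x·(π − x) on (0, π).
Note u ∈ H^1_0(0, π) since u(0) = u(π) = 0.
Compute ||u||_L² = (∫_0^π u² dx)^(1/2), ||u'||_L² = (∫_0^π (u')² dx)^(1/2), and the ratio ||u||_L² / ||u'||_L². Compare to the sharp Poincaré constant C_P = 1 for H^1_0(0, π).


||u||_L² / ||u'||_L² = sqrt(10)*π/10 < C_P = 1.

u(x) = -1·x·(π − x), so u'(x) = 2*x - π.
u(x) = -1·x·(π − x) vanishes at x = 0 and x = π, so u ∈ H^1_0(0, π). Differentiate via the product rule and integrate the resulting polynomials term by term.
  ∫_0^π u² dx = ∫_0^π (x^4 - 2*π*x^3 + π^2*x^2) dx. Term by term:
    ∫_0^π x^4 dx = π^5/5;  ∫_0^π -2*π*x^3 dx = -π^5/2;  ∫_0^π π^2*x^2 dx = π^5/3.
  Sum: π^5/5 − π^5/2 + π^5/3 = π^5/30.
  ∫_0^π (u')² dx = ∫_0^π (4*x^2 - 4*π*x + π^2) dx. Term by term:
    ∫_0^π 4*x^2 dx = 4*π^3/3;  ∫_0^π -4*π*x dx = -2*π^3;  ∫_0^π π^2 dx = π^3.
  Sum: 4*π^3/3 − 2*π^3 + π^3 = π^3/3.
∫_0^π u² dx = π^5/30, so ||u||_L² = sqrt(30)*π^(5/2)/30.
∫_0^π (u')² dx = π^3/3, so ||u'||_L² = sqrt(3)*π^(3/2)/3.
Ratio ||u||_L² / ||u'||_L² = sqrt(10)*π/10.
Sharp Poincaré constant on H^1_0(0, π) is C_P = L/π = 1, achieved by sin(x).
A polynomial bump cannot attain the sharp Poincaré constant (only the first sine eigenfunction does), so the ratio is strictly less than C_P, consistent with ||u||_L² ≤ C_P ||u'||_L².


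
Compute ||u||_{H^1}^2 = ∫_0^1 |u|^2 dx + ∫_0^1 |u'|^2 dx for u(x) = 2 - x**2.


||u||_{H^1}^2 = 21/5

The H^1 norm (squared) on an interval (0, L) is
  ||u||_{H^1}^2 = ∫_0^L u(x)^2 dx + ∫_0^L u'(x)^2 dx.
Compute u'(x) = -2*x.
Then u(x)^2 = x**4 - 4*x**2 + 4 and u'(x)^2 = 4*x**2.
Integrate each monomial from 0 to 1 using ∫_0^1 c·x^n dx = c·1^(n+1)/(n+1):
  ∫_0^1 u(x)^2 dx = ∫_0^1 (x^4 - 4*x^2 + 4) dx. Term by term:
    ∫_0^1 x^4 dx = 1/5;  ∫_0^1 -4*x^2 dx = -4/3;  ∫_0^1 4 dx = 4.
  Sum: 1/5 − 4/3 + 4 = 43/15.
  ∫_0^1 u'(x)^2 dx = ∫_0^1 (4*x^2) dx. Term by term:
    ∫_0^1 4*x^2 dx = 4/3.
Adding: ||u||_{H^1}^2 = 43/15 + 4/3 = 21/5.


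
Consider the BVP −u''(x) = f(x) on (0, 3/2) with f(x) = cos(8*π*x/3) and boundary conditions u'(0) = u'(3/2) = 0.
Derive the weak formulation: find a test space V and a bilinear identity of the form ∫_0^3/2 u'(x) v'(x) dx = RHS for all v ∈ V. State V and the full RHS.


V = H^1(0, 3/2) (no boundary constraint on v; u is determined up to an additive constant); weak form: ∫_0^3/2 u'v' dx = ∫_0^3/2 (cos(8*π*x/3)) v dx for all v ∈ V.

Multiply both sides by a test function v and integrate from 0 to 3/2:
  ∫_0^3/2 −u''(x) v(x) dx = ∫_0^3/2 f(x) v(x) dx.
Integrate the LHS by parts once:
  ∫_0^3/2 −u'' v dx = −[u'(x) v(x)]_0^3/2 + ∫_0^3/2 u'(x) v'(x) dx.
Thus ∫_0^3/2 u'(x) v'(x) dx = ∫_0^3/2 f(x) v(x) dx + [u'(x) v(x)]_0^3/2.
Choose V so that boundary terms are either known or forced to vanish.
u has homogeneous Neumann: u'(0) = u'(3/2) = 0. So [u' v]_0^3/2 = 0·v(3/2) − 0·v(0) = 0 for any v; take V = H^1(0, 3/2).
Weak formulation: find u (satisfying any essential BC) such that ∫_0^3/2 u'(x) v'(x) dx = ∫_0^3/2 f v dx for all v ∈ V (homogeneous Neumann, so boundary terms vanish).
Substituting f(x) = cos(8*π*x/3), the right-hand side is ∫_0^3/2 (cos(8*π*x/3)) v dx.
Compatibility check (pure Neumann): taking v ≡ 1 ∈ V gives 0 = ∫_0^3/2 f dx + (0) − (0), i.e. ∫_0^3/2 f dx must equal u'(0) − u'(3/2) = 0. Indeed ∫_0^3/2 (cos(8*π*x/3)) dx = 0, so the data are compatible. The solution is then unique only up to an additive constant (fix it e.g. by requiring ∫_0^3/2 u dx = 0).


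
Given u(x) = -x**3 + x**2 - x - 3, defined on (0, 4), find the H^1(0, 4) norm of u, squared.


||u||_{H^1}^2 = 323768/105

The H^1 norm (squared) on an interval (0, L) is
  ||u||_{H^1}^2 = ∫_0^L u(x)^2 dx + ∫_0^L u'(x)^2 dx.
Compute u'(x) = -3*x**2 + 2*x - 1.
Then u(x)^2 = x**6 - 2*x**5 + 3*x**4 + 4*x**3 - 5*x**2 + 6*x + 9 and u'(x)^2 = 9*x**4 - 12*x**3 + 10*x**2 - 4*x + 1.
Integrate each monomial from 0 to 4 using ∫_0^4 c·x^n dx = c·4^(n+1)/(n+1):
  ∫_0^4 u(x)^2 dx = ∫_0^4 (x^6 - 2*x^5 + 3*x^4 + 4*x^3 - 5*x^2 + 6*x + 9) dx. Term by term:
    ∫_0^4 x^6 dx = 16384/7;  ∫_0^4 -2*x^5 dx = -4096/3;  ∫_0^4 3*x^4 dx = 3072/5;
    ∫_0^4 4*x^3 dx = 256;  ∫_0^4 -5*x^2 dx = -320/3;  ∫_0^4 6*x dx = 48;
    ∫_0^4 9 dx = 36.
  Sum: 16384/7 − 4096/3 + 3072/5 + 256 − 320/3 + 48 + 36 = 63804/35.
  ∫_0^4 u'(x)^2 dx = ∫_0^4 (9*x^4 - 12*x^3 + 10*x^2 - 4*x + 1) dx. Term by term:
    ∫_0^4 9*x^4 dx = 9216/5;  ∫_0^4 -12*x^3 dx = -768;  ∫_0^4 10*x^2 dx = 640/3;
    ∫_0^4 -4*x dx = -32;  ∫_0^4 1 dx = 4.
  Sum: 9216/5 − 768 + 640/3 − 32 + 4 = 18908/15.
Adding: ||u||_{H^1}^2 = 63804/35 + 18908/15 = 323768/105.


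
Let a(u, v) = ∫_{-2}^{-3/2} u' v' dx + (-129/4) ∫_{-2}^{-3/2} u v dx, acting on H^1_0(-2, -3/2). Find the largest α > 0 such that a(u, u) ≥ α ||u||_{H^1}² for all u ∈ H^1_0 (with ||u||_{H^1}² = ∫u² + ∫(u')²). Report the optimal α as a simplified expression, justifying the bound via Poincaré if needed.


α = (-129 + 16*π^2)/(4*(1 + 4*π^2))

Coercivity of a(·,·) on H^1_0(-2, -3/2) means a(u, u) ≥ α ||u||_{H^1}² for every u ∈ H^1_0.
The interval has length L = 1/2, and Poincaré/coercivity depend only on L. Here a(u, u) = ∫(u')² + (-129/4)·∫u².
Here c = -129/4 < 0 with |c| < (π/L)² = 4*π^2, so coercivity still holds. The condition a(u,u) ≥ α||u||_{H^1}² reads (1−α)∫(u')² ≥ (α−c)∫u². Any admissible α is ≤ 1 (rapidly oscillating u have ∫u²/∫(u')² → 0), and α = 1 would force 0 ≥ (1−c)∫u², impossible since c < 1; so 1−α > 0. By the sharp Poincaré inequality on H^1_0 of an interval of length L, ∫(u')² ≥ (π/L)²∫u² with equality for the first sine mode sin(π(x−x₀)/L) (x₀ the left endpoint), so the inequality holds for all u iff (1−α)(π/L)² ≥ α − c, i.e. α ≤ ((π/L)² + c)/((π/L)² + 1) = (1 + c(L/π)²)/(1 + (L/π)²). (Direct route, valid since c ≤ 0: Poincaré gives c∫u² ≥ c(L/π)²∫(u')², so a(u,u) ≥ (1 + c(L/π)²)∫(u')², while ||u||_{H^1}² ≤ (1 + (L/π)²)∫(u')²; dividing yields the same α.) With (π/L)² = 4*π^2 and c = -129/4, the largest admissible constant is α = ((π/L)² + c)/((π/L)² + 1).
Simplifying, α = (-129 + 16*π^2)/(4*(1 + 4*π^2)).


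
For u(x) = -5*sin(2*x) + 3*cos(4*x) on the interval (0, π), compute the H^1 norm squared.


||u||_{H^1(0,π)}^2 = 139*π

u'(x) = -12*sin(4*x) - 10*cos(2*x).
Expand u² and (u')² and integrate term by term on (0, π), using: for integers n ≥ 1, ∫_0^π sin²(nx) dx = ∫_0^π cos²(nx) dx = π/2; for n ≠ n', ∫_0^π sin(nx)sin(n'x) dx = ∫_0^π cos(nx)cos(n'x) dx = 0; and by product-to-sum, ∫_0^π sin(nx)cos(n'x) dx = ½∫_0^π [sin((n+n')x) + sin((n−n')x)] dx, which is 0 when n+n' is even and 2n/(n²−n'²) when n+n' is odd (it need not vanish on (0, π)).
  u² squared terms: (-5)²·∫sin(2x)² dx = 25·π/2 = 25*π/2;  (3)²·∫cos(4x)² dx = 9·π/2 = 9*π/2.
  u² cross terms: 2·(-5)·(3)·∫sin(2x)·cos(4x) dx = -30·(0) = 0.
  So ∫_0^π u² dx = 25*π/2 + 9*π/2 + 0 = 17*π.
  (u')² squared terms: (-12)²·∫sin(4x)² dx = 144·π/2 = 72*π;  (-10)²·∫cos(2x)² dx = 100·π/2 = 50*π.
  (u')² cross terms: 2·(-12)·(-10)·∫sin(4x)·cos(2x) dx = 240·(0) = 0.
  So ∫_0^π (u')² dx = 72*π + 50*π + 0 = 122*π.
||u||_{H^1}^2 = (17*π) + (122*π) = 139*π.


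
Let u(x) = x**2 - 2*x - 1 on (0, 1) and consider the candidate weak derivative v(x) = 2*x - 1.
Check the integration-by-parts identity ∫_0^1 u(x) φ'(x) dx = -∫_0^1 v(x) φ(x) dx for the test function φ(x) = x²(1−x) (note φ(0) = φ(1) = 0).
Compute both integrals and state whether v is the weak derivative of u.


LHS = 1/15, RHS = -1/60. No, v is not the weak derivative of u.

u(x) = x**2 - 2*x - 1, classical derivative u'(x) = 2*x - 2.
φ(x) = x²(1−x), so φ'(x) = x*(2 - 3*x).
Note φ(0) = φ(1) = 0, so the boundary term u·φ vanishes.
LHS = ∫_0^1 u(x) φ'(x) dx = ∫_0^1 (-3*x^4 + 8*x^3 - x^2 - 2*x) dx. Term by term:
  ∫_0^1 -3*x^4 dx = -3/5;  ∫_0^1 8*x^3 dx = 2;  ∫_0^1 -x^2 dx = -1/3;
  ∫_0^1 -2*x dx = -1.
Sum: -3/5 + 2 − 1/3 − 1 = 1/15.
So LHS = 1/15.
∫_0^1 v(x) φ(x) dx = ∫_0^1 (-2*x^4 + 3*x^3 - x^2) dx. Term by term:
  ∫_0^1 -2*x^4 dx = -2/5;  ∫_0^1 3*x^3 dx = 3/4;  ∫_0^1 -x^2 dx = -1/3.
Sum: -2/5 + 3/4 − 1/3 = 1/60.
So RHS = -∫_0^1 v(x) φ(x) dx = -1/60.
LHS − RHS = 1/12 ≠ 0, so the identity fails.
(For a valid weak derivative the identity must hold for EVERY test function, in particular this one. The failure shows v is NOT the weak derivative of u.)
Correct weak derivative would be u'(x) = 2*x - 2.


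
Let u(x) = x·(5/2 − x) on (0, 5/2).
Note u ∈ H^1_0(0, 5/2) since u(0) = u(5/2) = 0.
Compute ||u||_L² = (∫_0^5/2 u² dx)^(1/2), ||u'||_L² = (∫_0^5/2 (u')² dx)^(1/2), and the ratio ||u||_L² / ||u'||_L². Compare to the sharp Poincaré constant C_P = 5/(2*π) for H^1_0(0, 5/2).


||u||_L² / ||u'||_L² = sqrt(10)/4 < C_P = 5/(2*π).

u(x) = x·(5/2 − x), so u'(x) = 5/2 - 2*x.
u(x) = x·(5/2 − x) vanishes at x = 0 and x = 5/2, so u ∈ H^1_0(0, 5/2). Differentiate via the product rule and integrate the resulting polynomials term by term.
  ∫_0^5/2 u² dx = ∫_0^5/2 (x^4 - 5*x^3 + 25*x^2/4) dx. Term by term:
    ∫_0^5/2 x^4 dx = 625/32;  ∫_0^5/2 -5*x^3 dx = -3125/64;  ∫_0^5/2 25*x^2/4 dx = 3125/96.
  Sum: 625/32 − 3125/64 + 3125/96 = 625/192.
  ∫_0^5/2 (u')² dx = ∫_0^5/2 (4*x^2 - 10*x + 25/4) dx. Term by term:
    ∫_0^5/2 4*x^2 dx = 125/6;  ∫_0^5/2 -10*x dx = -125/4;  ∫_0^5/2 25/4 dx = 125/8.
  Sum: 125/6 − 125/4 + 125/8 = 125/24.
∫_0^5/2 u² dx = 625/192, so ||u||_L² = 25*sqrt(3)/24.
∫_0^5/2 (u')² dx = 125/24, so ||u'||_L² = 5*sqrt(30)/12.
Ratio ||u||_L² / ||u'||_L² = sqrt(10)/4.
Sharp Poincaré constant on H^1_0(0, 5/2) is C_P = L/π = 5/(2*π), achieved by sin(2*π/5·x).
A polynomial bump cannot attain the sharp Poincaré constant (only the first sine eigenfunction does), so the ratio is strictly less than C_P, consistent with ||u||_L² ≤ C_P ||u'||_L².


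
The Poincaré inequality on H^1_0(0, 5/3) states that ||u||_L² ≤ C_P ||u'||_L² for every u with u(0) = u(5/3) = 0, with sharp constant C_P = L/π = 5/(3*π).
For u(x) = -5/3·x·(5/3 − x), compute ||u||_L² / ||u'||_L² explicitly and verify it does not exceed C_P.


||u||_L² / ||u'||_L² = sqrt(10)/6 < C_P = 5/(3*π).

u(x) = -5/3·x·(5/3 − x), so u'(x) = 10*x/3 - 25/9.
u(x) = -5/3·x·(5/3 − x) vanishes at x = 0 and x = 5/3, so u ∈ H^1_0(0, 5/3). Differentiate via the product rule and integrate the resulting polynomials term by term.
  ∫_0^5/3 u² dx = ∫_0^5/3 (25*x^4/9 - 250*x^3/27 + 625*x^2/81) dx. Term by term:
    ∫_0^5/3 25*x^4/9 dx = 15625/2187;  ∫_0^5/3 -250*x^3/27 dx = -78125/4374;  ∫_0^5/3 625*x^2/81 dx = 78125/6561.
  Sum: 15625/2187 − 78125/4374 + 78125/6561 = 15625/13122.
  ∫_0^5/3 (u')² dx = ∫_0^5/3 (100*x^2/9 - 500*x/27 + 625/81) dx. Term by term:
    ∫_0^5/3 100*x^2/9 dx = 12500/729;  ∫_0^5/3 -500*x/27 dx = -6250/243;  ∫_0^5/3 625/81 dx = 3125/243.
  Sum: 12500/729 − 6250/243 + 3125/243 = 3125/729.
∫_0^5/3 u² dx = 15625/13122, so ||u||_L² = 125*sqrt(2)/162.
∫_0^5/3 (u')² dx = 3125/729, so ||u'||_L² = 25*sqrt(5)/27.
Ratio ||u||_L² / ||u'||_L² = sqrt(10)/6.
Sharp Poincaré constant on H^1_0(0, 5/3) is C_P = L/π = 5/(3*π), achieved by sin(3*π/5·x).
A polynomial bump cannot attain the sharp Poincaré constant (only the first sine eigenfunction does), so the ratio is strictly less than C_P, consistent with ||u||_L² ≤ C_P ||u'||_L².
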